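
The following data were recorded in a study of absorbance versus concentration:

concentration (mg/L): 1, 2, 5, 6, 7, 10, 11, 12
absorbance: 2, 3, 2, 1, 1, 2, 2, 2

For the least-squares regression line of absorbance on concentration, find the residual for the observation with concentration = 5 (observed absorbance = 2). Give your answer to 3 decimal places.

n = 8, Σx = 54, Σy = 15, Σxy = 97, Σx² = 480
Sxx = Σx² − (Σx)²/n = 480 − 364.5 = 115.5
Sxy = Σxy − (Σx)(Σy)/n = 97 − 101.25 = -4.25
b = Sxy/Sxx = -4.25/115.5 = -0.036797
a = ȳ − b·x̄ = 1.875 − (-0.036797)·6.75 = 2.123377
ŷ(5) = 2.123377 + (-0.036797)·5 = 1.939394
residual = y − ŷ = 2 − 1.939394 = 0.060606

0.061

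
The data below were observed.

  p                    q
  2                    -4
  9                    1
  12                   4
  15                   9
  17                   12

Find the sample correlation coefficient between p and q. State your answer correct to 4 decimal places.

n = 5, Σx = 55, Σy = 22, Σxy = 388, Σx² = 743, Σy² = 258
Sxx = Σx² − (Σx)²/n = 743 − 605 = 138
Sxy = Σxy − (Σx)(Σy)/n = 388 − 242 = 146
Syy = Σy² − (Σy)²/n = 258 − 96.8 = 161.2
r = Sxy/√(Sxx·Syy) = 146/√(22245.6) = 146/149.149589 = 0.978883

0.9789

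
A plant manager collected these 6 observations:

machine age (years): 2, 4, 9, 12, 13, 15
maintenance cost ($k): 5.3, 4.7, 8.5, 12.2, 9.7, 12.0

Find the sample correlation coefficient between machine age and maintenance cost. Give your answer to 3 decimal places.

0.935

n = 6, Σx = 55, Σy = 52.4, Σxy = 558.4, Σx² = 639, Σy² = 509.36
Sxx = Σx² − (Σx)²/n = 639 − 504.166667 = 134.833333
Sxy = Σxy − (Σx)(Σy)/n = 558.4 − 480.333333 = 78.066667
Syy = Σy² − (Σy)²/n = 509.36 − 457.626667 = 51.733333
r = Sxy/√(Sxx·Syy) = 78.066667/√(6975.377778) = 78.066667/83.518727 = 0.934721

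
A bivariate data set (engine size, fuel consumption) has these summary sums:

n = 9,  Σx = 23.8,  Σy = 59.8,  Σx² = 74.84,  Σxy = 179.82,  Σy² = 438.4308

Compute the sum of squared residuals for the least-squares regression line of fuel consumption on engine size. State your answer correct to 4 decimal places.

1.5946

Sxx = Σx² − (Σx)²/n = 74.84 − 62.937778 = 11.902222
Sxy = Σxy − (Σx)(Σy)/n = 179.82 − 158.137778 = 21.682222
Syy = Σy² − (Σy)²/n = 438.4308 − 397.337778 = 41.093022
b = Sxy/Sxx = 21.682222/11.902222 = 1.821695
SSE = Syy − b·Sxy = 41.093022 − 1.821695·21.682222 = 1.594620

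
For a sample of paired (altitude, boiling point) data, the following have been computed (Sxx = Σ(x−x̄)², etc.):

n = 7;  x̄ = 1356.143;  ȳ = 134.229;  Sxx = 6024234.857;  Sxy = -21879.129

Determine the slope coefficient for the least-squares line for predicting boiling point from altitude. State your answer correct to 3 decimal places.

b = Sxy/Sxx = -21879.129/6024234.857 = -0.003632

-0.004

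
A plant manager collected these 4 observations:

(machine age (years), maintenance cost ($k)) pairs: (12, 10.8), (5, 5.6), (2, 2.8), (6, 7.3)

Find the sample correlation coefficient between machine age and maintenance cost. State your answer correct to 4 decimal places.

n = 4, Σx = 25, Σy = 26.5, Σxy = 207, Σx² = 209, Σy² = 209.13
Sxx = Σx² − (Σx)²/n = 209 − 156.25 = 52.75
Sxy = Σxy − (Σx)(Σy)/n = 207 − 165.625 = 41.375
Syy = Σy² − (Σy)²/n = 209.13 − 175.5625 = 33.5675
r = Sxy/√(Sxx·Syy) = 41.375/√(1770.685625) = 41.375/42.079516 = 0.983258

0.9833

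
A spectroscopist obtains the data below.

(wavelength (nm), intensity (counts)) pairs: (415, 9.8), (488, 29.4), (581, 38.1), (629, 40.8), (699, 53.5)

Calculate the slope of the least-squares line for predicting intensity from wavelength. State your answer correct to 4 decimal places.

n = 5, Σx = 2812, Σy = 171.6, Σxy = 103610, Σx² = 1632172
Sxx = Σx² − (Σx)²/n = 1632172 − 1581468.8 = 50703.2
Sxy = Σxy − (Σx)(Σy)/n = 103610 − 96507.84 = 7102.16
b = Sxy/Sxx = 7102.16/50703.2 = 0.140073

0.1401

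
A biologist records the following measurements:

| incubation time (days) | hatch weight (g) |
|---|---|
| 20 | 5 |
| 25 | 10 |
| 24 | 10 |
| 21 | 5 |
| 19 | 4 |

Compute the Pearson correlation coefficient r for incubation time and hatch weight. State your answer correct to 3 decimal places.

0.976

n = 5, Σx = 109, Σy = 34, Σxy = 771, Σx² = 2403, Σy² = 266
Sxx = Σx² − (Σx)²/n = 2403 − 2376.2 = 26.8
Sxy = Σxy − (Σx)(Σy)/n = 771 − 741.2 = 29.8
Syy = Σy² − (Σy)²/n = 266 − 231.2 = 34.8
r = Sxy/√(Sxx·Syy) = 29.8/√(932.64) = 29.8/30.539155 = 0.975796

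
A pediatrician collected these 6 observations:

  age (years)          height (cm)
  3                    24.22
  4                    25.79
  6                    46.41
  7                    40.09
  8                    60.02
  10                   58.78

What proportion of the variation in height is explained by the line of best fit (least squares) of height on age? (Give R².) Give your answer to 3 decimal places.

n = 6, Σx = 38, Σy = 255.31, Σxy = 1802.87, Σx² = 274, Σy² = 12070.3175
Sxx = Σx² − (Σx)²/n = 274 − 240.666667 = 33.333333
Sxy = Σxy − (Σx)(Σy)/n = 1802.87 − 1616.963333 = 185.906667
Syy = Σy² − (Σy)²/n = 12070.3175 − 10863.866017 = 1206.451483
R² = Sxy²/(Sxx·Syy) = (185.906667)²/(33.333333·1206.451483) = 0.859412

0.859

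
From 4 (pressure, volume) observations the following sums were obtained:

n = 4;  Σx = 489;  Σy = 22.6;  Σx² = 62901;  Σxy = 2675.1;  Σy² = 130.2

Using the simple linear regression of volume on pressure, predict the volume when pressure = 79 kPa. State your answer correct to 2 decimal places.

6.87

Sxx = Σx² − (Σx)²/n = 62901 − 59780.25 = 3120.75
Sxy = Σxy − (Σx)(Σy)/n = 2675.1 − 2762.85 = -87.75
b = Sxy/Sxx = -87.75/3120.75 = -0.028118
a = ȳ − b·x̄ = 5.65 − (-0.028118)·122.25 = 9.087455
ŷ(79) = a + b·79 = 9.087455 + (-0.028118)·79 = 6.866114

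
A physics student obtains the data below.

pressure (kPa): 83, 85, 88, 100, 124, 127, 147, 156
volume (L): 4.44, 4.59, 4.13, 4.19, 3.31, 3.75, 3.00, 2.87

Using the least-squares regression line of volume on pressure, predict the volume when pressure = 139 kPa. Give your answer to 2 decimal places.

n = 8, Σx = 910, Σy = 30.28, Σxy = 3316.52, Σx² = 109308
Sxx = Σx² − (Σx)²/n = 109308 − 103512.5 = 5795.5
Sxy = Σxy − (Σx)(Σy)/n = 3316.52 − 3444.35 = -127.83
b = Sxy/Sxx = -127.83/5795.5 = -0.022057
a = ȳ − b·x̄ = 3.785 − (-0.022057)·113.75 = 6.293957
ŷ(139) = a + b·139 = 6.293957 + (-0.022057)·139 = 3.228067

3.23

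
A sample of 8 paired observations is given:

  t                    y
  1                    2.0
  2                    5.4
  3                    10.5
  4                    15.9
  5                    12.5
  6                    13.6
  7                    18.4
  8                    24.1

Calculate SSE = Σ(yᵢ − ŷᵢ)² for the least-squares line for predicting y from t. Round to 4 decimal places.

43.1314

n = 8, Σx = 36, Σy = 102.4, Σxy = 573.6, Σx² = 204, Σy² = 1656.8
Sxx = Σx² − (Σx)²/n = 204 − 162 = 42
Sxy = Σxy − (Σx)(Σy)/n = 573.6 − 460.8 = 112.8
Syy = Σy² − (Σy)²/n = 1656.8 − 1310.72 = 346.08
b = Sxy/Sxx = 112.8/42 = 2.685714
SSE = Syy − b·Sxy = 346.08 − 2.685714·112.8 = 43.131429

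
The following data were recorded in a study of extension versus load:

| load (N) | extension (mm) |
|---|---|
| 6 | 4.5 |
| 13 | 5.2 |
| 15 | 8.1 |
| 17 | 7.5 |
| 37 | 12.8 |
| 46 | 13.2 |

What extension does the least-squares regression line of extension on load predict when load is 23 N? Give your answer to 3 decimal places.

8.703

n = 6, Σx = 134, Σy = 51.3, Σxy = 1424.4, Σx² = 4204
Sxx = Σx² − (Σx)²/n = 4204 − 2992.666667 = 1211.333333
Sxy = Σxy − (Σx)(Σy)/n = 1424.4 − 1145.7 = 278.7
b = Sxy/Sxx = 278.7/1211.333333 = 0.230077
a = ȳ − b·x̄ = 8.55 − 0.230077·22.333333 = 3.411613
ŷ(23) = a + b·23 = 3.411613 + 0.230077·23 = 8.703385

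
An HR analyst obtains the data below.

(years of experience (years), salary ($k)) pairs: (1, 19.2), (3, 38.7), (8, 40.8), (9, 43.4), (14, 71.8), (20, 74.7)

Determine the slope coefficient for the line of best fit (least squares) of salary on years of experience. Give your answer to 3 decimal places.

2.860

n = 6, Σx = 55, Σy = 288.6, Σxy = 3351.5, Σx² = 751
Sxx = Σx² − (Σx)²/n = 751 − 504.166667 = 246.833333
Sxy = Σxy − (Σx)(Σy)/n = 3351.5 − 2645.5 = 706
b = Sxy/Sxx = 706/246.833333 = 2.860230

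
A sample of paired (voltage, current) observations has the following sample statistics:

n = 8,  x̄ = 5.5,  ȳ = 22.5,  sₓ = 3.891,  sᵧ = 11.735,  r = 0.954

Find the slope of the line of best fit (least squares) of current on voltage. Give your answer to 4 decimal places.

b = r · sᵧ/sₓ = 0.954 · 11.735/3.891 = 2.877201

2.8772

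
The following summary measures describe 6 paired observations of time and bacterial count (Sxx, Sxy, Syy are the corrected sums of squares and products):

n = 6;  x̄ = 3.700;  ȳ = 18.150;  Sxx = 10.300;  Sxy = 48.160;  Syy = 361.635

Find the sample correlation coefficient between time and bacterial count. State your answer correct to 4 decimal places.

r = Sxy/√(Sxx·Syy) = 48.16/√(3724.8405) = 48.16/61.031471 = 0.789101

0.7891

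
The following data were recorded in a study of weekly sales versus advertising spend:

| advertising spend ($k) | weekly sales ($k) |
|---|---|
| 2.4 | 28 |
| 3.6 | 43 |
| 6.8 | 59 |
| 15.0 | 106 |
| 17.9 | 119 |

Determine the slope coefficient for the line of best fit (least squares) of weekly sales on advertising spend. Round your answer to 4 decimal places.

n = 5, Σx = 45.7, Σy = 355, Σxy = 4343.3, Σx² = 610.37
Sxx = Σx² − (Σx)²/n = 610.37 − 417.698 = 192.672
Sxy = Σxy − (Σx)(Σy)/n = 4343.3 − 3244.7 = 1098.6
b = Sxy/Sxx = 1098.6/192.672 = 5.701918

5.7019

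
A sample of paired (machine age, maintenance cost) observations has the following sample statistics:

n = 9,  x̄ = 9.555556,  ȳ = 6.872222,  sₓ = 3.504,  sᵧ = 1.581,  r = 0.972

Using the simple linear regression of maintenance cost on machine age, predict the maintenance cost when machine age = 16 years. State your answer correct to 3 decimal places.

b = r · sᵧ/sₓ = 0.972 · 1.581/3.504 = 0.438565
a = ȳ − b·x̄ = 6.872222 − 0.438565·9.555556 = 2.681489
ŷ(16) = a + b·16 = 2.681489 + 0.438565·16 = 9.698530

9.699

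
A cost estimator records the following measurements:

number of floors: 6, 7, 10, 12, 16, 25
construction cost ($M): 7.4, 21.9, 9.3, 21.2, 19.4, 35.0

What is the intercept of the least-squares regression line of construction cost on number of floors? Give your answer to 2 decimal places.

n = 6, Σx = 76, Σy = 114.2, Σxy = 1730.5, Σx² = 1210
Sxx = Σx² − (Σx)²/n = 1210 − 962.666667 = 247.333333
Sxy = Σxy − (Σx)(Σy)/n = 1730.5 − 1446.533333 = 283.966667
b = Sxy/Sxx = 283.966667/247.333333 = 1.148113
a = ȳ − b·x̄ = 19.033333 − 1.148113·12.666667 = 4.490566

4.49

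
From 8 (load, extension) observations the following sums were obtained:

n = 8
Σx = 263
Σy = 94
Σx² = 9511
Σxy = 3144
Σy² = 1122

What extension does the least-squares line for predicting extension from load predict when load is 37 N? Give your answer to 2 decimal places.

Sxx = Σx² − (Σx)²/n = 9511 − 8646.125 = 864.875
Sxy = Σxy − (Σx)(Σy)/n = 3144 − 3090.25 = 53.75
b = Sxy/Sxx = 53.75/864.875 = 0.062148
a = ȳ − b·x̄ = 11.75 − 0.062148·32.875 = 9.706894
ŷ(37) = a + b·37 = 9.706894 + 0.062148·37 = 12.006359

12.01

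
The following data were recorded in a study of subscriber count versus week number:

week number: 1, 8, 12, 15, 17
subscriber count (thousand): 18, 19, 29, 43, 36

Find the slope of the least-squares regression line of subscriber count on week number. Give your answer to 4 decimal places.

n = 5, Σx = 53, Σy = 145, Σxy = 1775, Σx² = 723
Sxx = Σx² − (Σx)²/n = 723 − 561.8 = 161.2
Sxy = Σxy − (Σx)(Σy)/n = 1775 − 1537 = 238
b = Sxy/Sxx = 238/161.2 = 1.476427

1.4764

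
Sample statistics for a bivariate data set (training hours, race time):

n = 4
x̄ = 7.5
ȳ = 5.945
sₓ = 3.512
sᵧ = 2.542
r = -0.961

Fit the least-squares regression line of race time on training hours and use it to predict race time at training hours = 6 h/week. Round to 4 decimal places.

b = r · sᵧ/sₓ = -0.961 · 2.542/3.512 = -0.695576
a = ȳ − b·x̄ = 5.945 − (-0.695576)·7.5 = 11.161818
ŷ(6) = a + b·6 = 11.161818 + (-0.695576)·6 = 6.988364

6.9884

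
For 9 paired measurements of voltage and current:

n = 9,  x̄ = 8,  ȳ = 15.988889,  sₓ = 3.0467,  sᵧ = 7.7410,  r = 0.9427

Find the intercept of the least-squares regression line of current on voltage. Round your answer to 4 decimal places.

b = r · sᵧ/sₓ = 0.9427 · 7.741/3.0467 = 2.395195
a = ȳ − b·x̄ = 15.988889 − 2.395195·8 = -3.172671

-3.1727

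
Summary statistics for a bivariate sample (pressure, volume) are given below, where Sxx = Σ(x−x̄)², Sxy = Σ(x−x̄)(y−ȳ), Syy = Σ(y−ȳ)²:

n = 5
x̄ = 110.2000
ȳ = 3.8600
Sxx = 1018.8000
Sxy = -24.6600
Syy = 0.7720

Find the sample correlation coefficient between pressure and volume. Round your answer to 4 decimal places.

-0.8793

r = Sxy/√(Sxx·Syy) = -24.66/√(786.5136) = -24.66/28.044850 = -0.879306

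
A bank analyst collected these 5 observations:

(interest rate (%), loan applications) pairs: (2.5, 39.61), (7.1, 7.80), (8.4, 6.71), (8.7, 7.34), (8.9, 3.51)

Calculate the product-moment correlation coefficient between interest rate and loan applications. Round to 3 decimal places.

-0.978

n = 5, Σx = 35.6, Σy = 64.97, Σxy = 305.866, Σx² = 282.12, Σy² = 1741.0119
Sxx = Σx² − (Σx)²/n = 282.12 − 253.472 = 28.648
Sxy = Σxy − (Σx)(Σy)/n = 305.866 − 462.5864 = -156.7204
Syy = Σy² − (Σy)²/n = 1741.0119 − 844.22018 = 896.79172
r = Sxy/√(Sxx·Syy) = -156.7204/√(25691.289195) = -156.7204/160.285025 = -0.977761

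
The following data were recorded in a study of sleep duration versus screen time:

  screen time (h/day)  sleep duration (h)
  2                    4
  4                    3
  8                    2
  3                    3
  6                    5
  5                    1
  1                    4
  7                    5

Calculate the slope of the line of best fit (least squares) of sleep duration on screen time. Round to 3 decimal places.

-0.060

n = 8, Σx = 36, Σy = 27, Σxy = 119, Σx² = 204
Sxx = Σx² − (Σx)²/n = 204 − 162 = 42
Sxy = Σxy − (Σx)(Σy)/n = 119 − 121.5 = -2.5
b = Sxy/Sxx = -2.5/42 = -0.059524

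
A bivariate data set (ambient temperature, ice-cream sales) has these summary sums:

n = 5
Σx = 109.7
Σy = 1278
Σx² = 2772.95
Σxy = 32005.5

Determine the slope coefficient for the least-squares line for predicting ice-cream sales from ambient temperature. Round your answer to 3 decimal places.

10.833

Sxx = Σx² − (Σx)²/n = 2772.95 − 2406.818 = 366.132
Sxy = Σxy − (Σx)(Σy)/n = 32005.5 − 28039.32 = 3966.18
b = Sxy/Sxx = 3966.18/366.132 = 10.832651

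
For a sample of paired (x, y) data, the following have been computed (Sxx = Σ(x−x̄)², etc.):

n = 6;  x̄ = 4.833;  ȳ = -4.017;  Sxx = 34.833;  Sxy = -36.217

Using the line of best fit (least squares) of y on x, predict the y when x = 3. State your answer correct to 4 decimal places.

b = Sxy/Sxx = -36.217/34.833 = -1.039732
a = ȳ − b·x̄ = -4.017 − (-1.039732)·4.833 = 1.008027
ŷ(3) = a + b·3 = 1.008027 + (-1.039732)·3 = -2.111170

-2.1112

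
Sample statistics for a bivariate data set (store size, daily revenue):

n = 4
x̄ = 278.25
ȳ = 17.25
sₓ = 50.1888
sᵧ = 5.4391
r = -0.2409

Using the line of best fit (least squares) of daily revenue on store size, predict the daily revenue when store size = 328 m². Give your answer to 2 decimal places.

15.95

b = r · sᵧ/sₓ = -0.2409 · 5.4391/50.1888 = -0.026107
a = ȳ − b·x̄ = 17.25 − (-0.026107)·278.25 = 24.514274
ŷ(328) = a + b·328 = 24.514274 + (-0.026107)·328 = 15.951177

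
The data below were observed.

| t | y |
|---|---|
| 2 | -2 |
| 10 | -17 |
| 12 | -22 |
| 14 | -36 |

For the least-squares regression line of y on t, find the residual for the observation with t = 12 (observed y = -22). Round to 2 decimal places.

n = 4, Σx = 38, Σy = -77, Σxy = -942, Σx² = 444
Sxx = Σx² − (Σx)²/n = 444 − 361 = 83
Sxy = Σxy − (Σx)(Σy)/n = -942 − (-731.5) = -210.5
b = Sxy/Sxx = -210.5/83 = -2.536145
a = ȳ − b·x̄ = -19.25 − (-2.536145)·9.5 = 4.843373
ŷ(12) = 4.843373 + (-2.536145)·12 = -25.590361
residual = y − ŷ = -22 − (-25.590361) = 3.590361

3.59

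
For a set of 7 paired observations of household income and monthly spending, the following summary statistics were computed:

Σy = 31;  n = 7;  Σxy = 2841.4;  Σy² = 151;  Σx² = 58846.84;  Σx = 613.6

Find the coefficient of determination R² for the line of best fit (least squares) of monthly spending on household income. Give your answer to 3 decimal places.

0.222

Sxx = Σx² − (Σx)²/n = 58846.84 − 53786.422857 = 5060.417143
Sxy = Σxy − (Σx)(Σy)/n = 2841.4 − 2717.371429 = 124.028571
Syy = Σy² − (Σy)²/n = 151 − 137.285714 = 13.714286
R² = Sxy²/(Sxx·Syy) = (124.028571)²/(5060.417143·13.714286) = 0.221658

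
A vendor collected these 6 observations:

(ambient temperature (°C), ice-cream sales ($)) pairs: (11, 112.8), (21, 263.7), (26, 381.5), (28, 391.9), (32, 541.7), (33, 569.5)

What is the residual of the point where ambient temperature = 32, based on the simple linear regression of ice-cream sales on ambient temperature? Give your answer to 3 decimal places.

n = 6, Σx = 151, Σy = 2261.1, Σxy = 63798.6, Σx² = 4135
Sxx = Σx² − (Σx)²/n = 4135 − 3800.166667 = 334.833333
Sxy = Σxy − (Σx)(Σy)/n = 63798.6 − 56904.35 = 6894.25
b = Sxy/Sxx = 6894.25/334.833333 = 20.590095
a = ȳ − b·x̄ = 376.85 − 20.590095·25.166667 = -141.334047
ŷ(32) = -141.334047 + 20.590095·32 = 517.548980
residual = y − ŷ = 541.7 − 517.548980 = 24.151020

24.151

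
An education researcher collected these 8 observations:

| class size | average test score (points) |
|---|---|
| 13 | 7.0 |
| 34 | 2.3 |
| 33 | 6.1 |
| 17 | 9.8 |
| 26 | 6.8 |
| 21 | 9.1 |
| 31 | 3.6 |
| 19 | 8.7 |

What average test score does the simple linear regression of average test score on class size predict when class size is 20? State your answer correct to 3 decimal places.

7.773

n = 8, Σx = 194, Σy = 53.4, Σxy = 1181.9, Σx² = 5142
Sxx = Σx² − (Σx)²/n = 5142 − 4704.5 = 437.5
Sxy = Σxy − (Σx)(Σy)/n = 1181.9 − 1294.95 = -113.05
b = Sxy/Sxx = -113.05/437.5 = -0.2584
a = ȳ − b·x̄ = 6.675 − (-0.2584)·24.25 = 12.9412
ŷ(20) = a + b·20 = 12.9412 + (-0.2584)·20 = 7.7732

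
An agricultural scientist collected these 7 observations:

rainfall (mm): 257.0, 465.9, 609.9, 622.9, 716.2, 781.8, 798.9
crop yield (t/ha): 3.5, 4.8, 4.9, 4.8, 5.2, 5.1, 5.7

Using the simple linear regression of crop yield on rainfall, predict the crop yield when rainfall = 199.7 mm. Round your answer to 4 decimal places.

n = 7, Σx = 4252.6, Σy = 34, Σxy = 21379.4, Σx² = 2805489.12
Sxx = Σx² − (Σx)²/n = 2805489.12 − 2583515.251429 = 221973.868571
Sxy = Σxy − (Σx)(Σy)/n = 21379.4 − 20655.485714 = 723.914286
b = Sxy/Sxx = 723.914286/221973.868571 = 0.003261
a = ȳ − b·x̄ = 4.857143 − 0.003261·607.514286 = 2.875881
ŷ(199.7) = a + b·199.7 = 2.875881 + 0.003261·199.7 = 3.527155

3.5272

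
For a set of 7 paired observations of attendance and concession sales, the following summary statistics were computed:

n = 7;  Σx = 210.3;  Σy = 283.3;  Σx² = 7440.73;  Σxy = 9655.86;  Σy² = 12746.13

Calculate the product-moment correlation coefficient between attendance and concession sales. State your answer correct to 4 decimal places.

0.9547

Sxx = Σx² − (Σx)²/n = 7440.73 − 6318.012857 = 1122.717143
Sxy = Σxy − (Σx)(Σy)/n = 9655.86 − 8511.141429 = 1144.718571
Syy = Σy² − (Σy)²/n = 12746.13 − 11465.555714 = 1280.574286
r = Sxy/√(Sxx·Syy) = 1144.718571/√(1437722.703273) = 1144.718571/1199.050751 = 0.954687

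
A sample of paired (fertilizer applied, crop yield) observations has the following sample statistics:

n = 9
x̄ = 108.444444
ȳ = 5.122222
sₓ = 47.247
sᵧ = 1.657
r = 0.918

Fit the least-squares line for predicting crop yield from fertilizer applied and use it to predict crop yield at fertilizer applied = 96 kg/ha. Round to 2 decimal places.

4.72

b = r · sᵧ/sₓ = 0.918 · 1.657/47.247 = 0.032195
a = ȳ − b·x̄ = 5.122222 − 0.032195·108.444444 = 1.630833
ŷ(96) = a + b·96 = 1.630833 + 0.032195·96 = 4.721571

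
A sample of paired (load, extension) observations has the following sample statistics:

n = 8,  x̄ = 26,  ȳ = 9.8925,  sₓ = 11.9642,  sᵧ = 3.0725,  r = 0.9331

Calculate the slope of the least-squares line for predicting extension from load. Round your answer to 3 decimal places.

b = r · sᵧ/sₓ = 0.9331 · 3.0725/11.9642 = 0.239627

0.240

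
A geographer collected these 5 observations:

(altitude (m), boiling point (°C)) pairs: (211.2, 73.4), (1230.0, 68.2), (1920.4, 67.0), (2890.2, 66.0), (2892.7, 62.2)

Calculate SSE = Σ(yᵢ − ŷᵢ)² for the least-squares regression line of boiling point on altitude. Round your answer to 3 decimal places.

9.096

n = 5, Σx = 9144.5, Σy = 336.8, Σxy = 598734.02, Σx² = 21966410.93, Σy² = 22752.64
Sxx = Σx² − (Σx)²/n = 21966410.93 − 16724376.05 = 5242034.88
Sxy = Σxy − (Σx)(Σy)/n = 598734.02 − 615973.52 = -17239.5
Syy = Σy² − (Σy)²/n = 22752.64 − 22686.848 = 65.792
b = Sxy/Sxx = -17239.5/5242034.88 = -0.003289
SSE = Syy − b·Sxy = 65.792 − (-0.003289)·(-17239.5) = 9.096391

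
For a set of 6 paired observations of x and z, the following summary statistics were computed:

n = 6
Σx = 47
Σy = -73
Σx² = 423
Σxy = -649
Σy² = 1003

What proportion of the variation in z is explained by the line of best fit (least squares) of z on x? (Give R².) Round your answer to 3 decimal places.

Sxx = Σx² − (Σx)²/n = 423 − 368.166667 = 54.833333
Sxy = Σxy − (Σx)(Σy)/n = -649 − (-571.833333) = -77.166667
Syy = Σy² − (Σy)²/n = 1003 − 888.166667 = 114.833333
R² = Sxy²/(Sxx·Syy) = (-77.166667)²/(54.833333·114.833333) = 0.945686

0.946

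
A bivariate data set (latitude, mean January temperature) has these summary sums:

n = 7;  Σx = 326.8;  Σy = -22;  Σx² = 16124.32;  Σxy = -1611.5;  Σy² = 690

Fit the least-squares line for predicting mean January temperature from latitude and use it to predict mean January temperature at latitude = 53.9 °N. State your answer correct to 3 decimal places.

-8.003

Sxx = Σx² − (Σx)²/n = 16124.32 − 15256.891429 = 867.428571
Sxy = Σxy − (Σx)(Σy)/n = -1611.5 − (-1027.085714) = -584.414286
b = Sxy/Sxx = -584.414286/867.428571 = -0.673732
a = ȳ − b·x̄ = -3.142857 − (-0.673732)·46.685714 = 28.310797
ŷ(53.9) = a + b·53.9 = 28.310797 + (-0.673732)·53.9 = -8.003351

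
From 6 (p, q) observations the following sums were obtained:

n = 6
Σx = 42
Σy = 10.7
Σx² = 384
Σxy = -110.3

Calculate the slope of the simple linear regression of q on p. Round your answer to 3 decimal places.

-2.058

Sxx = Σx² − (Σx)²/n = 384 − 294 = 90
Sxy = Σxy − (Σx)(Σy)/n = -110.3 − 74.9 = -185.2
b = Sxy/Sxx = -185.2/90 = -2.057778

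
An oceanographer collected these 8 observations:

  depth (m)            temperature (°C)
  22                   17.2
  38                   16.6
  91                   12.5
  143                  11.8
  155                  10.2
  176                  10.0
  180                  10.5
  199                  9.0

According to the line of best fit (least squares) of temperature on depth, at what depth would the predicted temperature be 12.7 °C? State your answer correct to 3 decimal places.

n = 8, Σx = 1004, Σy = 97.8, Σxy = 10856.1, Σx² = 157660
Sxx = Σx² − (Σx)²/n = 157660 − 126002 = 31658
Sxy = Σxy − (Σx)(Σy)/n = 10856.1 − 12273.9 = -1417.8
b = Sxy/Sxx = -1417.8/31658 = -0.044785
a = ȳ − b·x̄ = 12.225 − (-0.044785)·125.5 = 17.845504
Set a + b·x = 12.7: x = (12.7 − 17.845504) / (-0.044785) = 114.893744

114.894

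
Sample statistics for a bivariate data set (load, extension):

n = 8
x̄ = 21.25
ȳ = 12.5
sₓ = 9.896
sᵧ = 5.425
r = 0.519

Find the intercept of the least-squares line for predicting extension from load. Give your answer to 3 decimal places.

6.454

b = r · sᵧ/sₓ = 0.519 · 5.425/9.896 = 0.284516
a = ȳ − b·x̄ = 12.5 − 0.284516·21.25 = 6.454025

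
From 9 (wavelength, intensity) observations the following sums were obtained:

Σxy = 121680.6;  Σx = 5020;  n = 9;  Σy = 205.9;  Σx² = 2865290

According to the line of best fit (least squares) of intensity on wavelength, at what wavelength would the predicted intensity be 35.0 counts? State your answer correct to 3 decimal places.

Sxx = Σx² − (Σx)²/n = 2865290 − 2800044.444444 = 65245.555556
Sxy = Σxy − (Σx)(Σy)/n = 121680.6 − 114846.444444 = 6834.155556
b = Sxy/Sxx = 6834.155556/65245.555556 = 0.104745
a = ȳ − b·x̄ = 22.877778 − 0.104745·557.777778 = -35.546740
Set a + b·x = 35.0: x = (35.0 − (-35.546740)) / 0.104745 = 673.508407

673.508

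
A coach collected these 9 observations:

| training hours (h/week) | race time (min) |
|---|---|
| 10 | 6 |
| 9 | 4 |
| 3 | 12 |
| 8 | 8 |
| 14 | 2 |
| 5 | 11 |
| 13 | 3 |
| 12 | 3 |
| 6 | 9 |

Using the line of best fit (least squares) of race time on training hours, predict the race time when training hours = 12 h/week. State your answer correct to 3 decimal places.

n = 9, Σx = 80, Σy = 58, Σxy = 408, Σx² = 824
Sxx = Σx² − (Σx)²/n = 824 − 711.111111 = 112.888889
Sxy = Σxy − (Σx)(Σy)/n = 408 − 515.555556 = -107.555556
b = Sxy/Sxx = -107.555556/112.888889 = -0.952756
a = ȳ − b·x̄ = 6.444444 − (-0.952756)·8.888889 = 14.913386
ŷ(12) = a + b·12 = 14.913386 + (-0.952756)·12 = 3.480315

3.480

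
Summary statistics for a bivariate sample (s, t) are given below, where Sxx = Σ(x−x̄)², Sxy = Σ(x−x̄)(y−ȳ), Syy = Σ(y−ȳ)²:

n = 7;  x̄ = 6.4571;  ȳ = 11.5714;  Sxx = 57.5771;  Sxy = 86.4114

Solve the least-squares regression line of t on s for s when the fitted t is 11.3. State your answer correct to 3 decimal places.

6.276

b = Sxy/Sxx = 86.4114/57.5771 = 1.500795
a = ȳ − b·x̄ = 11.5714 − 1.500795·6.4571 = 1.880619
Set a + b·x = 11.3: x = (11.3 − 1.880619) / 1.500795 = 6.276262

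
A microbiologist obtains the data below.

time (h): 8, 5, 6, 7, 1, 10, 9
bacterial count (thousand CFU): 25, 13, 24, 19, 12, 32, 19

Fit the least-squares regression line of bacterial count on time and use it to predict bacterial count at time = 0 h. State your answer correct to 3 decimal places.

8.495

n = 7, Σx = 46, Σy = 144, Σxy = 1045, Σx² = 356
Sxx = Σx² − (Σx)²/n = 356 − 302.285714 = 53.714286
Sxy = Σxy − (Σx)(Σy)/n = 1045 − 946.285714 = 98.714286
b = Sxy/Sxx = 98.714286/53.714286 = 1.837766
a = ȳ − b·x̄ = 20.571429 − 1.837766·6.571429 = 8.494681
ŷ(0) = a + b·0 = 8.494681 + 1.837766·0 = 8.494681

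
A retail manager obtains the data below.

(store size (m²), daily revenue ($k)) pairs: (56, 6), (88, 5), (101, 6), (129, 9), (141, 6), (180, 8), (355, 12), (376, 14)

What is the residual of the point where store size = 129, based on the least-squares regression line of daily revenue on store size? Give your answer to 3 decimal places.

1.985

n = 8, Σx = 1426, Σy = 66, Σxy = 14353, Σx² = 357404
Sxx = Σx² − (Σx)²/n = 357404 − 254184.5 = 103219.5
Sxy = Σxy − (Σx)(Σy)/n = 14353 − 11764.5 = 2588.5
b = Sxy/Sxx = 2588.5/103219.5 = 0.025078
a = ȳ − b·x̄ = 8.25 − 0.025078·178.25 = 3.779913
ŷ(129) = 3.779913 + 0.025078·129 = 7.014927
residual = y − ŷ = 9 − 7.014927 = 1.985073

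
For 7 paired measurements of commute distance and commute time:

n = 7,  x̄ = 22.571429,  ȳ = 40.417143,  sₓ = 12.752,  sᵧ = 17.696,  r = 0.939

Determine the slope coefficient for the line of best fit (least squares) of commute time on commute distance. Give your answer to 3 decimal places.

b = r · sᵧ/sₓ = 0.939 · 17.696/12.752 = 1.303054

1.303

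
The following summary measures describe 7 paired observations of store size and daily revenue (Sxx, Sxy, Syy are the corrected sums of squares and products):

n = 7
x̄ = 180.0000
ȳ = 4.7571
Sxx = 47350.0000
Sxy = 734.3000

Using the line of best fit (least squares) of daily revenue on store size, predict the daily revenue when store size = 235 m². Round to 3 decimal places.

b = Sxy/Sxx = 734.3/47350 = 0.015508
a = ȳ − b·x̄ = 4.7571 − 0.015508·180 = 1.965674
ŷ(235) = a + b·235 = 1.965674 + 0.015508·235 = 5.610036

5.610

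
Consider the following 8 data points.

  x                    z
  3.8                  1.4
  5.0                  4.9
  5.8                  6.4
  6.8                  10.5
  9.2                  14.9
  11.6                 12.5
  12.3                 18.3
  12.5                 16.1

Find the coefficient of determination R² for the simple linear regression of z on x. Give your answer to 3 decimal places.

n = 8, Σx = 67, Σy = 85, Σxy = 846.76, Σx² = 646.06, Σy² = 1149.54
Sxx = Σx² − (Σx)²/n = 646.06 − 561.125 = 84.935
Sxy = Σxy − (Σx)(Σy)/n = 846.76 − 711.875 = 134.885
Syy = Σy² − (Σy)²/n = 1149.54 − 903.125 = 246.415
R² = Sxy²/(Sxx·Syy) = (134.885)²/(84.935·246.415) = 0.869308

0.869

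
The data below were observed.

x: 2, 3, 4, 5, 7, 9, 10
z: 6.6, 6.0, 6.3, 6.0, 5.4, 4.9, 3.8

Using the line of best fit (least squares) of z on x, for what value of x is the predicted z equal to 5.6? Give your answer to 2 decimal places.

5.62

n = 7, Σx = 40, Σy = 39, Σxy = 206.3, Σx² = 284
Sxx = Σx² − (Σx)²/n = 284 − 228.571429 = 55.428571
Sxy = Σxy − (Σx)(Σy)/n = 206.3 − 222.857143 = -16.557143
b = Sxy/Sxx = -16.557143/55.428571 = -0.298711
a = ȳ − b·x̄ = 5.571429 − (-0.298711)·5.714286 = 7.278351
Set a + b·x = 5.6: x = (5.6 − 7.278351) / (-0.298711) = 5.618637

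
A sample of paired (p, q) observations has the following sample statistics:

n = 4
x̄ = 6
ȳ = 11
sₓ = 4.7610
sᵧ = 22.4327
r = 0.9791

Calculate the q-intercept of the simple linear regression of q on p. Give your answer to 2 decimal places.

-16.68

b = r · sᵧ/sₓ = 0.9791 · 22.4327/4.761 = 4.613286
a = ȳ − b·x̄ = 11 − 4.613286·6 = -16.679718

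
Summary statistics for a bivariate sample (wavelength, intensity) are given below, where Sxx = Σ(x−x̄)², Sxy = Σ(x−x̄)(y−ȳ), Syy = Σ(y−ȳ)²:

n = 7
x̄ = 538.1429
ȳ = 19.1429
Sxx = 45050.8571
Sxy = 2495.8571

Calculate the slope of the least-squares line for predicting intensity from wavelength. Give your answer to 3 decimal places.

b = Sxy/Sxx = 2495.8571/45050.8571 = 0.055401

0.055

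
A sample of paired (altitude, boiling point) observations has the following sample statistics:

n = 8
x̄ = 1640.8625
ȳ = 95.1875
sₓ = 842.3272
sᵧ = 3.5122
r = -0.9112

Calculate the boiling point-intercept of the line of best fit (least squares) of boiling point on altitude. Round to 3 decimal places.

b = r · sᵧ/sₓ = -0.9112 · 3.5122/842.3272 = -0.003799
a = ȳ − b·x̄ = 95.1875 − (-0.003799)·1640.8625 = 101.421751

101.422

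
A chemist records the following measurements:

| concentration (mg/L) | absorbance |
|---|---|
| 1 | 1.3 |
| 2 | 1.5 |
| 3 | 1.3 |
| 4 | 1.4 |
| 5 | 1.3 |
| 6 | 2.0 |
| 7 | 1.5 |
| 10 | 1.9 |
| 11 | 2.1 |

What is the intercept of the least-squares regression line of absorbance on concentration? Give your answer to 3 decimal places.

1.182

n = 9, Σx = 49, Σy = 14.3, Σxy = 84.9, Σx² = 361
Sxx = Σx² − (Σx)²/n = 361 − 266.777778 = 94.222222
Sxy = Σxy − (Σx)(Σy)/n = 84.9 − 77.855556 = 7.044444
b = Sxy/Sxx = 7.044444/94.222222 = 0.074764
a = ȳ − b·x̄ = 1.588889 − 0.074764·5.444444 = 1.181840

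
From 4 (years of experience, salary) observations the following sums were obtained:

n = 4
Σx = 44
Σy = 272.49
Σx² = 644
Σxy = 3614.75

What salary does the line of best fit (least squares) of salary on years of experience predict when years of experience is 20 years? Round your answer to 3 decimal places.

102.849

Sxx = Σx² − (Σx)²/n = 644 − 484 = 160
Sxy = Σxy − (Σx)(Σy)/n = 3614.75 − 2997.39 = 617.36
b = Sxy/Sxx = 617.36/160 = 3.8585
a = ȳ − b·x̄ = 68.1225 − 3.8585·11 = 25.679
ŷ(20) = a + b·20 = 25.679 + 3.8585·20 = 102.849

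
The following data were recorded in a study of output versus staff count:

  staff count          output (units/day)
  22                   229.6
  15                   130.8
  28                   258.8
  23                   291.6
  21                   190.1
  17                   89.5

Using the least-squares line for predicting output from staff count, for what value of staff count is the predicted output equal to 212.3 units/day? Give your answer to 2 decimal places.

21.99

n = 6, Σx = 126, Σy = 1190.4, Σxy = 26480, Σx² = 2752
Sxx = Σx² − (Σx)²/n = 2752 − 2646 = 106
Sxy = Σxy − (Σx)(Σy)/n = 26480 − 24998.4 = 1481.6
b = Sxy/Sxx = 1481.6/106 = 13.977358
a = ȳ − b·x̄ = 198.4 − 13.977358·21 = -95.124528
Set a + b·x = 212.3: x = (212.3 − (-95.124528)) / 13.977358 = 21.994465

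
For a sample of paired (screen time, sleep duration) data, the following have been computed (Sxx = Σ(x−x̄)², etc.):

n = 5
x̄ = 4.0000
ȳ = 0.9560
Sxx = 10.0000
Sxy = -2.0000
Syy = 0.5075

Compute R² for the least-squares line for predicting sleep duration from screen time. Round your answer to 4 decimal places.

R² = Sxy²/(Sxx·Syy) = (-2)²/(10·0.5075) = 0.788177

0.7882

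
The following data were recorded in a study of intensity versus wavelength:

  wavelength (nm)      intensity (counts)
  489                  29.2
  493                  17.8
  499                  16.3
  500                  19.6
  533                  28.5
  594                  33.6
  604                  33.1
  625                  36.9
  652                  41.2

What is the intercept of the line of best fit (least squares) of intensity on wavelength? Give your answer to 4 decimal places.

-39.1472

n = 9, Σx = 4989, Σy = 256.2, Σxy = 146054.1, Σx² = 2798641
Sxx = Σx² − (Σx)²/n = 2798641 − 2765569 = 33072
Sxy = Σxy − (Σx)(Σy)/n = 146054.1 − 142020.2 = 4033.9
b = Sxy/Sxx = 4033.9/33072 = 0.121973
a = ȳ − b·x̄ = 28.466667 − 0.121973·554.333333 = -39.147183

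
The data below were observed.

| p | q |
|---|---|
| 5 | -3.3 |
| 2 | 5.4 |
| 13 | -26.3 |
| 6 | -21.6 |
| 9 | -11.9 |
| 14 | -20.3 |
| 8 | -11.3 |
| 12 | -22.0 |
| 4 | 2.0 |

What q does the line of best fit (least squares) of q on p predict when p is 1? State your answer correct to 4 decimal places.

n = 9, Σx = 73, Σy = -109.3, Σxy = -1214.9, Σx² = 735
Sxx = Σx² − (Σx)²/n = 735 − 592.111111 = 142.888889
Sxy = Σxy − (Σx)(Σy)/n = -1214.9 − (-886.544444) = -328.355556
b = Sxy/Sxx = -328.355556/142.888889 = -2.297978
a = ȳ − b·x̄ = -12.144444 − (-2.297978)·8.111111 = 6.494712
ŷ(1) = a + b·1 = 6.494712 + (-2.297978)·1 = 4.196734

4.1967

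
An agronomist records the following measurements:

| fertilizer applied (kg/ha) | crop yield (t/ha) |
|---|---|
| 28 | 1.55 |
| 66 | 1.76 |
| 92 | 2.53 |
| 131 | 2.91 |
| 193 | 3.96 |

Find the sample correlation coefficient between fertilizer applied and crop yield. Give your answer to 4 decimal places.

0.9867

n = 5, Σx = 510, Σy = 12.71, Σxy = 1537.81, Σx² = 68014, Σy² = 36.0507
Sxx = Σx² − (Σx)²/n = 68014 − 52020 = 15994
Sxy = Σxy − (Σx)(Σy)/n = 1537.81 − 1296.42 = 241.39
Syy = Σy² − (Σy)²/n = 36.0507 − 32.30882 = 3.74188
r = Sxy/√(Sxx·Syy) = 241.39/√(59847.62872) = 241.39/244.637750 = 0.986724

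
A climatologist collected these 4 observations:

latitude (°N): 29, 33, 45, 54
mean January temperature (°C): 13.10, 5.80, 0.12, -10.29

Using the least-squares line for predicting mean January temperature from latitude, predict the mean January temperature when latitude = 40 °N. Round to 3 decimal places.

n = 4, Σx = 161, Σy = 8.73, Σxy = 21.04, Σx² = 6871
Sxx = Σx² − (Σx)²/n = 6871 − 6480.25 = 390.75
Sxy = Σxy − (Σx)(Σy)/n = 21.04 − 351.3825 = -330.3425
b = Sxy/Sxx = -330.3425/390.75 = -0.845406
a = ȳ − b·x̄ = 2.1825 − (-0.845406)·40.25 = 36.210102
ŷ(40) = a + b·40 = 36.210102 + (-0.845406)·40 = 2.393852

2.394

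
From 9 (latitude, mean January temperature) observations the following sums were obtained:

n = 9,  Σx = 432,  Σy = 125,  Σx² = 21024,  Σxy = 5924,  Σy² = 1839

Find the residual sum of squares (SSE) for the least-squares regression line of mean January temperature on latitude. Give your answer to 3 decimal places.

Sxx = Σx² − (Σx)²/n = 21024 − 20736 = 288
Sxy = Σxy − (Σx)(Σy)/n = 5924 − 6000 = -76
Syy = Σy² − (Σy)²/n = 1839 − 1736.111111 = 102.888889
b = Sxy/Sxx = -76/288 = -0.263889
SSE = Syy − b·Sxy = 102.888889 − (-0.263889)·(-76) = 82.833333

82.833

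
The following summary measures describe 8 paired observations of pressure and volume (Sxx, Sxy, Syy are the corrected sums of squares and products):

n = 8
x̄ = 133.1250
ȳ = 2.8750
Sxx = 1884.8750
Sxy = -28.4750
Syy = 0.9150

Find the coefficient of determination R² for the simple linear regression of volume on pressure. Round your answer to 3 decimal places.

0.470

R² = Sxy²/(Sxx·Syy) = (-28.475)²/(1884.875·0.915) = 0.470136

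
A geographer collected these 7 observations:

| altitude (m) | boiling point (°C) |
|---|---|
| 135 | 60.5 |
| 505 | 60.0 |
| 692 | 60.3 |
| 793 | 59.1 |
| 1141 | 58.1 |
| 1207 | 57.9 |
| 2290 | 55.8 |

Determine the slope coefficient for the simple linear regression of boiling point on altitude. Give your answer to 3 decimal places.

n = 7, Σx = 6763, Σy = 411.7, Σxy = 391020.8, Σx² = 9383793
Sxx = Σx² − (Σx)²/n = 9383793 − 6534024.142857 = 2849768.857143
Sxy = Σxy − (Σx)(Σy)/n = 391020.8 − 397761.014286 = -6740.214286
b = Sxy/Sxx = -6740.214286/2849768.857143 = -0.002365

-0.002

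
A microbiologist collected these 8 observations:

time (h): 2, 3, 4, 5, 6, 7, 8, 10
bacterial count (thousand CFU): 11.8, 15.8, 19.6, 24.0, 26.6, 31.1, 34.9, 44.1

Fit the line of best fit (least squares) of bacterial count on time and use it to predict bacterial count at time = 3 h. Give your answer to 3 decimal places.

n = 8, Σx = 45, Σy = 207.9, Σxy = 1366.9, Σx² = 303
Sxx = Σx² − (Σx)²/n = 303 − 253.125 = 49.875
Sxy = Σxy − (Σx)(Σy)/n = 1366.9 − 1169.4375 = 197.4625
b = Sxy/Sxx = 197.4625/49.875 = 3.959148
a = ȳ − b·x̄ = 25.9875 − 3.959148·5.625 = 3.717293
ŷ(3) = a + b·3 = 3.717293 + 3.959148·3 = 15.594737

15.595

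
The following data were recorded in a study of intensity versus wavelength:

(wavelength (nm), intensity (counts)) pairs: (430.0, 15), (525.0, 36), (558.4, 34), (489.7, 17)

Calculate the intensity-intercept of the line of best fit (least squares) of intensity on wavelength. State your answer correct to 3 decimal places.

-62.112

n = 4, Σx = 2003.1, Σy = 102, Σxy = 52660.5, Σx² = 1012141.65
Sxx = Σx² − (Σx)²/n = 1012141.65 − 1003102.4025 = 9039.2475
Sxy = Σxy − (Σx)(Σy)/n = 52660.5 − 51079.05 = 1581.45
b = Sxy/Sxx = 1581.45/9039.2475 = 0.174954
a = ȳ − b·x̄ = 25.5 − 0.174954·500.775 = -62.112450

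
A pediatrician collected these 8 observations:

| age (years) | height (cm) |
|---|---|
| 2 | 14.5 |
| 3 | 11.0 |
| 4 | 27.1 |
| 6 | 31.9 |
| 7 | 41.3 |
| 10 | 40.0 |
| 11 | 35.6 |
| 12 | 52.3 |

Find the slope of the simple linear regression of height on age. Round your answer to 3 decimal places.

n = 8, Σx = 55, Σy = 253.7, Σxy = 2070.1, Σx² = 479
Sxx = Σx² − (Σx)²/n = 479 − 378.125 = 100.875
Sxy = Σxy − (Σx)(Σy)/n = 2070.1 − 1744.1875 = 325.9125
b = Sxy/Sxx = 325.9125/100.875 = 3.230855

3.231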